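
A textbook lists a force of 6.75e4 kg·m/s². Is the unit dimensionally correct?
Yes

force has SI base units: kg * m / s^2
kg·m/s² reduces to the same SI base units, so it is a valid unit for force.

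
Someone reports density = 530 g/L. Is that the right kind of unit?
Yes

density has SI base units: kg / m^3
g/L reduces to the same SI base units, so it is a valid unit for density.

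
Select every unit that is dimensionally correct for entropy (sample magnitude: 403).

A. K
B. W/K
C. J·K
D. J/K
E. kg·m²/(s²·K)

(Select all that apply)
D, E

entropy has SI base units: kg * m^2 / (s^2 * K)

Checking each option against kg * m^2 / (s^2 * K):
  A. K: ✗ does not match
  B. W/K: ✗ does not match
  C. J·K: ✗ does not match
  D. J/K: ✓ matches
  E. kg·m²/(s²·K): ✓ matches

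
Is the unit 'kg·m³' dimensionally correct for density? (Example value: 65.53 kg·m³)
No

density has SI base units: kg / m^3
kg·m³ does NOT reduce to kg / m^3; a valid unit for density would be e.g. kg/m³.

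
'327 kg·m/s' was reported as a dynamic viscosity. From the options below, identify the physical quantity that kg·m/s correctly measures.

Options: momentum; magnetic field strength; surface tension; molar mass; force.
momentum

dynamic viscosity should have units dimensionally equivalent to kg / (m * s) (e.g. Pa·s).
The given unit 'kg·m/s' reduces to kg * m / s. Of the listed options, that is the dimensionality of momentum.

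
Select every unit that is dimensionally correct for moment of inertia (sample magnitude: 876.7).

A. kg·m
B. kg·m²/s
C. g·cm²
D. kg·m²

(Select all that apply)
C, D

moment of inertia has SI base units: kg * m^2

Checking each option against kg * m^2:
  A. kg·m: ✗ does not match
  B. kg·m²/s: ✗ does not match
  C. g·cm²: ✓ matches
  D. kg·m²: ✓ matches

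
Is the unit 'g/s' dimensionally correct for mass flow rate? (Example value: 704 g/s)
Yes

mass flow rate has SI base units: kg / s
g/s reduces to the same SI base units, so it is a valid unit for mass flow rate.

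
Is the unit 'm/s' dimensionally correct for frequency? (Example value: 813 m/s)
No

frequency has SI base units: 1 / s
m/s does NOT reduce to 1 / s; a valid unit for frequency would be e.g. Hz.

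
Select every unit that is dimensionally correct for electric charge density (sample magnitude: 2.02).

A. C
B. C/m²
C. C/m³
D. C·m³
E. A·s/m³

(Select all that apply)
C, E

electric charge density has SI base units: A * s / m^3

Checking each option against A * s / m^3:
  A. C: ✗ does not match
  B. C/m²: ✗ does not match
  C. C/m³: ✓ matches
  D. C·m³: ✗ does not match
  E. A·s/m³: ✓ matches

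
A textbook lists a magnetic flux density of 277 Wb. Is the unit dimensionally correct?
No

magnetic flux density has SI base units: kg / (A * s^2)
Wb does NOT reduce to kg / (A * s^2); a valid unit for magnetic flux density would be e.g. T.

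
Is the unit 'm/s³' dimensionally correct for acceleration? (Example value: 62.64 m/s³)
No

acceleration has SI base units: m / s^2
m/s³ does NOT reduce to m / s^2; a valid unit for acceleration would be e.g. m/s².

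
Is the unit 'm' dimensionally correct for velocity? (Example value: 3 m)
No

velocity has SI base units: m / s
m does NOT reduce to m / s; a valid unit for velocity would be e.g. m/s.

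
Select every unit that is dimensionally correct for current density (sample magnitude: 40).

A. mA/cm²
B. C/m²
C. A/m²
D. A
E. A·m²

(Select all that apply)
A, C

current density has SI base units: A / m^2

Checking each option against A / m^2:
  A. mA/cm²: ✓ matches
  B. C/m²: ✗ does not match
  C. A/m²: ✓ matches
  D. A: ✗ does not match
  E. A·m²: ✗ does not match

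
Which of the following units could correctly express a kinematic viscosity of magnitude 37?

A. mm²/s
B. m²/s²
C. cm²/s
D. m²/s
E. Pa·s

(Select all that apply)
A, C, D

kinematic viscosity has SI base units: m^2 / s

Checking each option against m^2 / s:
  A. mm²/s: ✓ matches
  B. m²/s²: ✗ does not match
  C. cm²/s: ✓ matches
  D. m²/s: ✓ matches
  E. Pa·s: ✗ does not match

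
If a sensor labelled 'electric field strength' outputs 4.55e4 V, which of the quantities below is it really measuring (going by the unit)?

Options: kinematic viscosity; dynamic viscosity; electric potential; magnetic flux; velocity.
electric potential

electric field strength should have units dimensionally equivalent to kg * m / (A * s^3) (e.g. V/m).
The given unit 'V' reduces to kg * m^2 / (A * s^3). Of the listed options, that is the dimensionality of electric potential.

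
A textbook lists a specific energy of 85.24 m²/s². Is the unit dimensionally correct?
Yes

specific energy has SI base units: m^2 / s^2
m²/s² reduces to the same SI base units, so it is a valid unit for specific energy.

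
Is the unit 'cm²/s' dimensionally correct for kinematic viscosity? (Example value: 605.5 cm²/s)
Yes

kinematic viscosity has SI base units: m^2 / s
cm²/s reduces to the same SI base units, so it is a valid unit for kinematic viscosity.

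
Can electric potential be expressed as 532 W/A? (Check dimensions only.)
Yes

electric potential has SI base units: kg * m^2 / (A * s^3)
W/A reduces to the same SI base units, so it is a valid unit for electric potential.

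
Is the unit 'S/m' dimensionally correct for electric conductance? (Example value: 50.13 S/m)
No

electric conductance has SI base units: A^2 * s^3 / (kg * m^2)
S/m does NOT reduce to A^2 * s^3 / (kg * m^2); a valid unit for electric conductance would be e.g. S.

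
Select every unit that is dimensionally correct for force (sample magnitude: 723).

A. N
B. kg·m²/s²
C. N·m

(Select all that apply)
A

force has SI base units: kg * m / s^2

Checking each option against kg * m / s^2:
  A. N: ✓ matches
  B. kg·m²/s²: ✗ does not match
  C. N·m: ✗ does not match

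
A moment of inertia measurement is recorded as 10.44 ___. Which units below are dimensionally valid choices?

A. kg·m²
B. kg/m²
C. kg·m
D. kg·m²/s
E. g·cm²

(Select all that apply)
A, E

moment of inertia has SI base units: kg * m^2

Checking each option against kg * m^2:
  A. kg·m²: ✓ matches
  B. kg/m²: ✗ does not match
  C. kg·m: ✗ does not match
  D. kg·m²/s: ✗ does not match
  E. g·cm²: ✓ matches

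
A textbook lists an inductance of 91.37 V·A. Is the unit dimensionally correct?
No

inductance has SI base units: kg * m^2 / (A^2 * s^2)
V·A does NOT reduce to kg * m^2 / (A^2 * s^2); a valid unit for inductance would be e.g. H.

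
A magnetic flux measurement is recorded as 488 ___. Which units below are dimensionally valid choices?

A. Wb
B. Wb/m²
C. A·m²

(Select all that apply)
A

magnetic flux has SI base units: kg * m^2 / (A * s^2)

Checking each option against kg * m^2 / (A * s^2):
  A. Wb: ✓ matches
  B. Wb/m²: ✗ does not match
  C. A·m²: ✗ does not match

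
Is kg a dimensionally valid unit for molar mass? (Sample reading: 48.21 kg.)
No

molar mass has SI base units: kg / mol
kg does NOT reduce to kg / mol; a valid unit for molar mass would be e.g. kg/mol.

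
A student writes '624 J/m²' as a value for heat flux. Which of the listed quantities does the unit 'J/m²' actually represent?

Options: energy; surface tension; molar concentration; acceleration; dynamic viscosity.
surface tension

heat flux should have units dimensionally equivalent to kg / s^3 (e.g. W/m²).
The given unit 'J/m²' reduces to kg / s^2. Of the listed options, that is the dimensionality of surface tension.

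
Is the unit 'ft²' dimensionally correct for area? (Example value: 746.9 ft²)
Yes

area has SI base units: m^2
ft² reduces to the same SI base units, so it is a valid unit for area.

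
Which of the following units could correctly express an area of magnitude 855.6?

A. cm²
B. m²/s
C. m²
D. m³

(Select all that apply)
A, C

area has SI base units: m^2

Checking each option against m^2:
  A. cm²: ✓ matches
  B. m²/s: ✗ does not match
  C. m²: ✓ matches
  D. m³: ✗ does not match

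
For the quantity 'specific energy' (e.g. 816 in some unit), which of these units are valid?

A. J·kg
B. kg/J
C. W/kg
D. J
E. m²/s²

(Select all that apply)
E

specific energy has SI base units: m^2 / s^2

Checking each option against m^2 / s^2:
  A. J·kg: ✗ does not match
  B. kg/J: ✗ does not match
  C. W/kg: ✗ does not match
  D. J: ✗ does not match
  E. m²/s²: ✓ matches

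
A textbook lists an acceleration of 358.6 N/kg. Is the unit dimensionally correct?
Yes

acceleration has SI base units: m / s^2
N/kg reduces to the same SI base units, so it is a valid unit for acceleration.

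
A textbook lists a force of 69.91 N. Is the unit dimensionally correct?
Yes

force has SI base units: kg * m / s^2
N reduces to the same SI base units, so it is a valid unit for force.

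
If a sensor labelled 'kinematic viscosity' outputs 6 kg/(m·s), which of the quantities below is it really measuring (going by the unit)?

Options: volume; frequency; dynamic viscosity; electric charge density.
dynamic viscosity

kinematic viscosity should have units dimensionally equivalent to m^2 / s (e.g. m²/s).
The given unit 'kg/(m·s)' reduces to kg / (m * s). Of the listed options, that is the dimensionality of dynamic viscosity.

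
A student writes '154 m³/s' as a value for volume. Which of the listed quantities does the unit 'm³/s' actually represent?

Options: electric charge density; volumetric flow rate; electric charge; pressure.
volumetric flow rate

volume should have units dimensionally equivalent to m^3 (e.g. m³).
The given unit 'm³/s' reduces to m^3 / s. Of the listed options, that is the dimensionality of volumetric flow rate.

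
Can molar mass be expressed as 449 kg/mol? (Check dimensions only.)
Yes

molar mass has SI base units: kg / mol
kg/mol reduces to the same SI base units, so it is a valid unit for molar mass.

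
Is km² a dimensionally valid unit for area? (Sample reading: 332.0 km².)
Yes

area has SI base units: m^2
km² reduces to the same SI base units, so it is a valid unit for area.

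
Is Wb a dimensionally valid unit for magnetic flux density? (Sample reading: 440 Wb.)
No

magnetic flux density has SI base units: kg / (A * s^2)
Wb does NOT reduce to kg / (A * s^2); a valid unit for magnetic flux density would be e.g. T.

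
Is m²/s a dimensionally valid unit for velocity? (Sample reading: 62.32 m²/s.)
No

velocity has SI base units: m / s
m²/s does NOT reduce to m / s; a valid unit for velocity would be e.g. m/s.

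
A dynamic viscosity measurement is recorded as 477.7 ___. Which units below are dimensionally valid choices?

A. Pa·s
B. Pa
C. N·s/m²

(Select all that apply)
A, C

dynamic viscosity has SI base units: kg / (m * s)

Checking each option against kg / (m * s):
  A. Pa·s: ✓ matches
  B. Pa: ✗ does not match
  C. N·s/m²: ✓ matches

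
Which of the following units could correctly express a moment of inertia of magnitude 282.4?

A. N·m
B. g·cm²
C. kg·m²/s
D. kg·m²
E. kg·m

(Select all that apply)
B, D

moment of inertia has SI base units: kg * m^2

Checking each option against kg * m^2:
  A. N·m: ✗ does not match
  B. g·cm²: ✓ matches
  C. kg·m²/s: ✗ does not match
  D. kg·m²: ✓ matches
  E. kg·m: ✗ does not match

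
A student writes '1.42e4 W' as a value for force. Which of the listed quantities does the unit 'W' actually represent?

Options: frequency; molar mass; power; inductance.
power

force should have units dimensionally equivalent to kg * m / s^2 (e.g. N).
The given unit 'W' reduces to kg * m^2 / s^3. Of the listed options, that is the dimensionality of power.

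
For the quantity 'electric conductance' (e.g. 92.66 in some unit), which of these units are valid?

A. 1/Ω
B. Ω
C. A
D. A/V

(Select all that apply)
A, D

electric conductance has SI base units: A^2 * s^3 / (kg * m^2)

Checking each option against A^2 * s^3 / (kg * m^2):
  A. 1/Ω: ✓ matches
  B. Ω: ✗ does not match
  C. A: ✗ does not match
  D. A/V: ✓ matches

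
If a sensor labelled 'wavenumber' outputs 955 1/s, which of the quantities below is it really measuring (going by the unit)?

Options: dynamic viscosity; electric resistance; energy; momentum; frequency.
frequency

wavenumber should have units dimensionally equivalent to 1 / m (e.g. 1/m).
The given unit '1/s' reduces to 1 / s. Of the listed options, that is the dimensionality of frequency.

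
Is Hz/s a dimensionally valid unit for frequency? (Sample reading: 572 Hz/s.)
No

frequency has SI base units: 1 / s
Hz/s does NOT reduce to 1 / s; a valid unit for frequency would be e.g. Hz.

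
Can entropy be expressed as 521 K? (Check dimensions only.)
No

entropy has SI base units: kg * m^2 / (s^2 * K)
K does NOT reduce to kg * m^2 / (s^2 * K); a valid unit for entropy would be e.g. J/K.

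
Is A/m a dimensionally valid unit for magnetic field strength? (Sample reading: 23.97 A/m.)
Yes

magnetic field strength has SI base units: A / m
A/m reduces to the same SI base units, so it is a valid unit for magnetic field strength.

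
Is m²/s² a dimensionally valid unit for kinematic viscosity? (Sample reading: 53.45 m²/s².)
No

kinematic viscosity has SI base units: m^2 / s
m²/s² does NOT reduce to m^2 / s; a valid unit for kinematic viscosity would be e.g. m²/s.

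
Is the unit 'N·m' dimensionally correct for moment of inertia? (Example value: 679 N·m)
No

moment of inertia has SI base units: kg * m^2
N·m does NOT reduce to kg * m^2; a valid unit for moment of inertia would be e.g. kg·m².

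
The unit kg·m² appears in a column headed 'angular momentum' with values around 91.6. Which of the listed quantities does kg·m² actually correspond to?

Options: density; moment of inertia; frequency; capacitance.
moment of inertia

angular momentum should have units dimensionally equivalent to kg * m^2 / s (e.g. kg·m²/s).
The given unit 'kg·m²' reduces to kg * m^2. Of the listed options, that is the dimensionality of moment of inertia.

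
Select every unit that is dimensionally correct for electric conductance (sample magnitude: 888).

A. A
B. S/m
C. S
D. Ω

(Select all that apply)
C

electric conductance has SI base units: A^2 * s^3 / (kg * m^2)

Checking each option against A^2 * s^3 / (kg * m^2):
  A. A: ✗ does not match
  B. S/m: ✗ does not match
  C. S: ✓ matches
  D. Ω: ✗ does not match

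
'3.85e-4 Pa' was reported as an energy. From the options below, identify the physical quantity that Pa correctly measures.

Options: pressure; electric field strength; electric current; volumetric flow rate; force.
pressure

energy should have units dimensionally equivalent to kg * m^2 / s^2 (e.g. J).
The given unit 'Pa' reduces to kg / (m * s^2). Of the listed options, that is the dimensionality of pressure.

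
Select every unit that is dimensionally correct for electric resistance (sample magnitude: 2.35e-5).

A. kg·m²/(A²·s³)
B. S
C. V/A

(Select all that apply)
A, C

electric resistance has SI base units: kg * m^2 / (A^2 * s^3)

Checking each option against kg * m^2 / (A^2 * s^3):
  A. kg·m²/(A²·s³): ✓ matches
  B. S: ✗ does not match
  C. V/A: ✓ matches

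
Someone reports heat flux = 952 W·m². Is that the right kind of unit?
No

heat flux has SI base units: kg / s^3
W·m² does NOT reduce to kg / s^3; a valid unit for heat flux would be e.g. W/m².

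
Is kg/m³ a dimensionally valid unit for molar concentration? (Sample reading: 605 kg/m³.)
No

molar concentration has SI base units: mol / m^3
kg/m³ does NOT reduce to mol / m^3; a valid unit for molar concentration would be e.g. mol/m³.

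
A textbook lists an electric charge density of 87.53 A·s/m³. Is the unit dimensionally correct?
Yes

electric charge density has SI base units: A * s / m^3
A·s/m³ reduces to the same SI base units, so it is a valid unit for electric charge density.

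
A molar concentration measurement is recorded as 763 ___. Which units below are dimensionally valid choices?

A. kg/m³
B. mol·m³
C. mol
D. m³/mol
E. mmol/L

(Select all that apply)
E

molar concentration has SI base units: mol / m^3

Checking each option against mol / m^3:
  A. kg/m³: ✗ does not match
  B. mol·m³: ✗ does not match
  C. mol: ✗ does not match
  D. m³/mol: ✗ does not match
  E. mmol/L: ✓ matches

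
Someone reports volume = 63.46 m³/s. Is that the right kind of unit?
No

volume has SI base units: m^3
m³/s does NOT reduce to m^3; a valid unit for volume would be e.g. m³.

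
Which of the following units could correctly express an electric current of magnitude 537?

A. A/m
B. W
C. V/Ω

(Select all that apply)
C

electric current has SI base units: A

Checking each option against A:
  A. A/m: ✗ does not match
  B. W: ✗ does not match
  C. V/Ω: ✓ matches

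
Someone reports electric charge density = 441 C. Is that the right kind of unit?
No

electric charge density has SI base units: A * s / m^3
C does NOT reduce to A * s / m^3; a valid unit for electric charge density would be e.g. C/m³.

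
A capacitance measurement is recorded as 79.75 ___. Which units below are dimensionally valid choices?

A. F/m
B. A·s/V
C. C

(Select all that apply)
B

capacitance has SI base units: A^2 * s^4 / (kg * m^2)

Checking each option against A^2 * s^4 / (kg * m^2):
  A. F/m: ✗ does not match
  B. A·s/V: ✓ matches
  C. C: ✗ does not match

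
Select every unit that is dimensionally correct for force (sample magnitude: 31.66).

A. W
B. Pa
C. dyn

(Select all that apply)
C

force has SI base units: kg * m / s^2

Checking each option against kg * m / s^2:
  A. W: ✗ does not match
  B. Pa: ✗ does not match
  C. dyn: ✓ matches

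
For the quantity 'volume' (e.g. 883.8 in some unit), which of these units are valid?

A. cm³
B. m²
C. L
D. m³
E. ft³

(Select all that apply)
A, C, D, E

volume has SI base units: m^3

Checking each option against m^3:
  A. cm³: ✓ matches
  B. m²: ✗ does not match
  C. L: ✓ matches
  D. m³: ✓ matches
  E. ft³: ✓ matches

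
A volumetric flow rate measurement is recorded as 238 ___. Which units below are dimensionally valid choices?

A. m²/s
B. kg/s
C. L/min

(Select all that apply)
C

volumetric flow rate has SI base units: m^3 / s

Checking each option against m^3 / s:
  A. m²/s: ✗ does not match
  B. kg/s: ✗ does not match
  C. L/min: ✓ matches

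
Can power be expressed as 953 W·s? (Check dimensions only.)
No

power has SI base units: kg * m^2 / s^3
W·s does NOT reduce to kg * m^2 / s^3; a valid unit for power would be e.g. W.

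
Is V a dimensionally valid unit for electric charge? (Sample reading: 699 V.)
No

electric charge has SI base units: A * s
V does NOT reduce to A * s; a valid unit for electric charge would be e.g. C.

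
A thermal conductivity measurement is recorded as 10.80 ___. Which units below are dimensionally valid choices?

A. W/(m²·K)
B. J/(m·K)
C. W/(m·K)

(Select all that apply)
C

thermal conductivity has SI base units: kg * m / (s^3 * K)

Checking each option against kg * m / (s^3 * K):
  A. W/(m²·K): ✗ does not match
  B. J/(m·K): ✗ does not match
  C. W/(m·K): ✓ matches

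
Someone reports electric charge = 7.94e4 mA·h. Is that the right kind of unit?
Yes

electric charge has SI base units: A * s
mA·h reduces to the same SI base units, so it is a valid unit for electric charge.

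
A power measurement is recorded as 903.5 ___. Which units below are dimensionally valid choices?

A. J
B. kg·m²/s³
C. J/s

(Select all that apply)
B, C

power has SI base units: kg * m^2 / s^3

Checking each option against kg * m^2 / s^3:
  A. J: ✗ does not match
  B. kg·m²/s³: ✓ matches
  C. J/s: ✓ matches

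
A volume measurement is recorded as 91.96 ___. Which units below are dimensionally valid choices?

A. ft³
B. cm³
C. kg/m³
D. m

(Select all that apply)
A, B

volume has SI base units: m^3

Checking each option against m^3:
  A. ft³: ✓ matches
  B. cm³: ✓ matches
  C. kg/m³: ✗ does not match
  D. m: ✗ does not match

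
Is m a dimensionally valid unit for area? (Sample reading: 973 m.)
No

area has SI base units: m^2
m does NOT reduce to m^2; a valid unit for area would be e.g. m².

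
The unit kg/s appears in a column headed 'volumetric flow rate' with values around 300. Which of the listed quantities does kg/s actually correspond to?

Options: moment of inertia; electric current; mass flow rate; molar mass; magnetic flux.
mass flow rate

volumetric flow rate should have units dimensionally equivalent to m^3 / s (e.g. m³/s).
The given unit 'kg/s' reduces to kg / s. Of the listed options, that is the dimensionality of mass flow rate.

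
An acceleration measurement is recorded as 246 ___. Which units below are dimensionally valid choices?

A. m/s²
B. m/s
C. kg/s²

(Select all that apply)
A

acceleration has SI base units: m / s^2

Checking each option against m / s^2:
  A. m/s²: ✓ matches
  B. m/s: ✗ does not match
  C. kg/s²: ✗ does not match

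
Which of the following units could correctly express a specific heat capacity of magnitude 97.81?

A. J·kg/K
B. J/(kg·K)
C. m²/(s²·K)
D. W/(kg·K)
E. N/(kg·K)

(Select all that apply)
B, C

specific heat capacity has SI base units: m^2 / (s^2 * K)

Checking each option against m^2 / (s^2 * K):
  A. J·kg/K: ✗ does not match
  B. J/(kg·K): ✓ matches
  C. m²/(s²·K): ✓ matches
  D. W/(kg·K): ✗ does not match
  E. N/(kg·K): ✗ does not match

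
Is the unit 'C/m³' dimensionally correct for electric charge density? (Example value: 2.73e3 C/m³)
Yes

electric charge density has SI base units: A * s / m^3
C/m³ reduces to the same SI base units, so it is a valid unit for electric charge density.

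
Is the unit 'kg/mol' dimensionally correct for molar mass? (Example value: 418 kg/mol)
Yes

molar mass has SI base units: kg / mol
kg/mol reduces to the same SI base units, so it is a valid unit for molar mass.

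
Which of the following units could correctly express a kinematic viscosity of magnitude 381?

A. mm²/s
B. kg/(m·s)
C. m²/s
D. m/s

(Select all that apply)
A, C

kinematic viscosity has SI base units: m^2 / s

Checking each option against m^2 / s:
  A. mm²/s: ✓ matches
  B. kg/(m·s): ✗ does not match
  C. m²/s: ✓ matches
  D. m/s: ✗ does not match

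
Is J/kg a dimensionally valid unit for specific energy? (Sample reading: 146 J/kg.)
Yes

specific energy has SI base units: m^2 / s^2
J/kg reduces to the same SI base units, so it is a valid unit for specific energy.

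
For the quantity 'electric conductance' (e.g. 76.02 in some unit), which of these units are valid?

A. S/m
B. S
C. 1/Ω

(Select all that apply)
B, C

electric conductance has SI base units: A^2 * s^3 / (kg * m^2)

Checking each option against A^2 * s^3 / (kg * m^2):
  A. S/m: ✗ does not match
  B. S: ✓ matches
  C. 1/Ω: ✓ matches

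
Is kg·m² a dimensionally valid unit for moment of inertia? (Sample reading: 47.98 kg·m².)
Yes

moment of inertia has SI base units: kg * m^2
kg·m² reduces to the same SI base units, so it is a valid unit for moment of inertia.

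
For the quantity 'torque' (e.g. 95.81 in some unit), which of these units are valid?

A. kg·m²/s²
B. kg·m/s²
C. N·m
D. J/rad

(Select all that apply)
A, C, D

torque has SI base units: kg * m^2 / s^2

Checking each option against kg * m^2 / s^2:
  A. kg·m²/s²: ✓ matches
  B. kg·m/s²: ✗ does not match
  C. N·m: ✓ matches
  D. J/rad: ✓ matches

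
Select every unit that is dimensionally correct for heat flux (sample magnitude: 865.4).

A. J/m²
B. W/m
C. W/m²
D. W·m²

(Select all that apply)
C

heat flux has SI base units: kg / s^3

Checking each option against kg / s^3:
  A. J/m²: ✗ does not match
  B. W/m: ✗ does not match
  C. W/m²: ✓ matches
  D. W·m²: ✗ does not match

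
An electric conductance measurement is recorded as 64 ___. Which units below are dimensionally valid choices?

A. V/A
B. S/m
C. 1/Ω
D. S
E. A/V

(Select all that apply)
C, D, E

electric conductance has SI base units: A^2 * s^3 / (kg * m^2)

Checking each option against A^2 * s^3 / (kg * m^2):
  A. V/A: ✗ does not match
  B. S/m: ✗ does not match
  C. 1/Ω: ✓ matches
  D. S: ✓ matches
  E. A/V: ✓ matches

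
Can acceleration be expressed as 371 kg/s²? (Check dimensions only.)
No

acceleration has SI base units: m / s^2
kg/s² does NOT reduce to m / s^2; a valid unit for acceleration would be e.g. m/s².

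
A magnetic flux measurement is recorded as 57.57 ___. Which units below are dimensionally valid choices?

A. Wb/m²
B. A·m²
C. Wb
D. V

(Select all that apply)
C

magnetic flux has SI base units: kg * m^2 / (A * s^2)

Checking each option against kg * m^2 / (A * s^2):
  A. Wb/m²: ✗ does not match
  B. A·m²: ✗ does not match
  C. Wb: ✓ matches
  D. V: ✗ does not match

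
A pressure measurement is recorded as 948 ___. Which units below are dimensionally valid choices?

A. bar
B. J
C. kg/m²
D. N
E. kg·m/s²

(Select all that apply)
A

pressure has SI base units: kg / (m * s^2)

Checking each option against kg / (m * s^2):
  A. bar: ✓ matches
  B. J: ✗ does not match
  C. kg/m²: ✗ does not match
  D. N: ✗ does not match
  E. kg·m/s²: ✗ does not match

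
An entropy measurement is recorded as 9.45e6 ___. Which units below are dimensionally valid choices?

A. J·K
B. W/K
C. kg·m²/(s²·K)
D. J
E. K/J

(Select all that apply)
C

entropy has SI base units: kg * m^2 / (s^2 * K)

Checking each option against kg * m^2 / (s^2 * K):
  A. J·K: ✗ does not match
  B. W/K: ✗ does not match
  C. kg·m²/(s²·K): ✓ matches
  D. J: ✗ does not match
  E. K/J: ✗ does not match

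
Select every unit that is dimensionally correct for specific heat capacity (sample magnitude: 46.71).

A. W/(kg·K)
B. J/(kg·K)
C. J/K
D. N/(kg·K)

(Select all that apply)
B

specific heat capacity has SI base units: m^2 / (s^2 * K)

Checking each option against m^2 / (s^2 * K):
  A. W/(kg·K): ✗ does not match
  B. J/(kg·K): ✓ matches
  C. J/K: ✗ does not match
  D. N/(kg·K): ✗ does not match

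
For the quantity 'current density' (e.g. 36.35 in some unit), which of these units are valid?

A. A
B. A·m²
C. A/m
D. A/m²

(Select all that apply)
D

current density has SI base units: A / m^2

Checking each option against A / m^2:
  A. A: ✗ does not match
  B. A·m²: ✗ does not match
  C. A/m: ✗ does not match
  D. A/m²: ✓ matches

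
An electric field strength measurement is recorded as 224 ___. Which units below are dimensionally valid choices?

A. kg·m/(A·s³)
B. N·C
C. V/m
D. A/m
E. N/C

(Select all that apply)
A, C, E

electric field strength has SI base units: kg * m / (A * s^3)

Checking each option against kg * m / (A * s^3):
  A. kg·m/(A·s³): ✓ matches
  B. N·C: ✗ does not match
  C. V/m: ✓ matches
  D. A/m: ✗ does not match
  E. N/C: ✓ matches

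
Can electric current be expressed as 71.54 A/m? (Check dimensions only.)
No

electric current has SI base units: A
A/m does NOT reduce to A; a valid unit for electric current would be e.g. A.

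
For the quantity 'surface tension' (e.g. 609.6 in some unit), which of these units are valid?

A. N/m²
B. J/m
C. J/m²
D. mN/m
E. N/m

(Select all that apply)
C, D, E

surface tension has SI base units: kg / s^2

Checking each option against kg / s^2:
  A. N/m²: ✗ does not match
  B. J/m: ✗ does not match
  C. J/m²: ✓ matches
  D. mN/m: ✓ matches
  E. N/m: ✓ matches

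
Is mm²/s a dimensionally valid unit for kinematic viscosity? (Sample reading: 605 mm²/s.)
Yes

kinematic viscosity has SI base units: m^2 / s
mm²/s reduces to the same SI base units, so it is a valid unit for kinematic viscosity.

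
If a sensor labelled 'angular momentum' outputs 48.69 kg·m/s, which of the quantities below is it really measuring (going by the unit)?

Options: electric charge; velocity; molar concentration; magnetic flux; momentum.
momentum

angular momentum should have units dimensionally equivalent to kg * m^2 / s (e.g. kg·m²/s).
The given unit 'kg·m/s' reduces to kg * m / s. Of the listed options, that is the dimensionality of momentum.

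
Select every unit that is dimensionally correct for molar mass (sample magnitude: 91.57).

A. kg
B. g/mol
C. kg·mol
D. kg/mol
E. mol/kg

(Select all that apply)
B, D

molar mass has SI base units: kg / mol

Checking each option against kg / mol:
  A. kg: ✗ does not match
  B. g/mol: ✓ matches
  C. kg·mol: ✗ does not match
  D. kg/mol: ✓ matches
  E. mol/kg: ✗ does not match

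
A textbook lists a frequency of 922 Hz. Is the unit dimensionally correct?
Yes

frequency has SI base units: 1 / s
Hz reduces to the same SI base units, so it is a valid unit for frequency.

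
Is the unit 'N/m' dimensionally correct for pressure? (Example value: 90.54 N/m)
No

pressure has SI base units: kg / (m * s^2)
N/m does NOT reduce to kg / (m * s^2); a valid unit for pressure would be e.g. Pa.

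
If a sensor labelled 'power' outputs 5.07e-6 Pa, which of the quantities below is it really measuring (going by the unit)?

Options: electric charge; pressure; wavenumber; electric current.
pressure

power should have units dimensionally equivalent to kg * m^2 / s^3 (e.g. W).
The given unit 'Pa' reduces to kg / (m * s^2). Of the listed options, that is the dimensionality of pressure.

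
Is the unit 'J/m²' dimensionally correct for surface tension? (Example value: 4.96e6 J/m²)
Yes

surface tension has SI base units: kg / s^2
J/m² reduces to the same SI base units, so it is a valid unit for surface tension.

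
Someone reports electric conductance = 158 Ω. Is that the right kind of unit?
No

electric conductance has SI base units: A^2 * s^3 / (kg * m^2)
Ω does NOT reduce to A^2 * s^3 / (kg * m^2); a valid unit for electric conductance would be e.g. S.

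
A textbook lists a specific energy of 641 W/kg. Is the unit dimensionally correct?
No

specific energy has SI base units: m^2 / s^2
W/kg does NOT reduce to m^2 / s^2; a valid unit for specific energy would be e.g. J/kg.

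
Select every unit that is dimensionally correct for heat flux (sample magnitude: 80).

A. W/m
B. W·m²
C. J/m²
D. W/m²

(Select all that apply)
D

heat flux has SI base units: kg / s^3

Checking each option against kg / s^3:
  A. W/m: ✗ does not match
  B. W·m²: ✗ does not match
  C. J/m²: ✗ does not match
  D. W/m²: ✓ matches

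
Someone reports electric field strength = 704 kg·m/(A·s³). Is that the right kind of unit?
Yes

electric field strength has SI base units: kg * m / (A * s^3)
kg·m/(A·s³) reduces to the same SI base units, so it is a valid unit for electric field strength.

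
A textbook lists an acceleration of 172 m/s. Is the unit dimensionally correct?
No

acceleration has SI base units: m / s^2
m/s does NOT reduce to m / s^2; a valid unit for acceleration would be e.g. m/s².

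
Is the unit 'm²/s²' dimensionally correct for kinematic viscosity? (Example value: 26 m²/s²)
No

kinematic viscosity has SI base units: m^2 / s
m²/s² does NOT reduce to m^2 / s; a valid unit for kinematic viscosity would be e.g. m²/s.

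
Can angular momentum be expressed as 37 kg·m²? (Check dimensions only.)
No

angular momentum has SI base units: kg * m^2 / s
kg·m² does NOT reduce to kg * m^2 / s; a valid unit for angular momentum would be e.g. kg·m²/s.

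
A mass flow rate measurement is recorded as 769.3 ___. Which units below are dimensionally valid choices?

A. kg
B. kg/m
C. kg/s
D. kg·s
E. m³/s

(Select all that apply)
C

mass flow rate has SI base units: kg / s

Checking each option against kg / s:
  A. kg: ✗ does not match
  B. kg/m: ✗ does not match
  C. kg/s: ✓ matches
  D. kg·s: ✗ does not match
  E. m³/s: ✗ does not match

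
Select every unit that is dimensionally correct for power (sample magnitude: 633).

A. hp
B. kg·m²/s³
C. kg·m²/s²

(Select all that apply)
A, B

power has SI base units: kg * m^2 / s^3

Checking each option against kg * m^2 / s^3:
  A. hp: ✓ matches
  B. kg·m²/s³: ✓ matches
  C. kg·m²/s²: ✗ does not match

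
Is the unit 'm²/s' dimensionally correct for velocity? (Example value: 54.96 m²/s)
No

velocity has SI base units: m / s
m²/s does NOT reduce to m / s; a valid unit for velocity would be e.g. m/s.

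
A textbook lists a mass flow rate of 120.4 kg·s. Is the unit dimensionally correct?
No

mass flow rate has SI base units: kg / s
kg·s does NOT reduce to kg / s; a valid unit for mass flow rate would be e.g. kg/s.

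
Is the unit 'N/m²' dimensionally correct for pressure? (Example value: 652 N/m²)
Yes

pressure has SI base units: kg / (m * s^2)
N/m² reduces to the same SI base units, so it is a valid unit for pressure.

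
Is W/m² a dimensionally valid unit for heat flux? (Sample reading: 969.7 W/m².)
Yes

heat flux has SI base units: kg / s^3
W/m² reduces to the same SI base units, so it is a valid unit for heat flux.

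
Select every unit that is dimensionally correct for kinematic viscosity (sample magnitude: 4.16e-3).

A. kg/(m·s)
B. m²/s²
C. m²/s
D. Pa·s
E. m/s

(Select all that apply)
C

kinematic viscosity has SI base units: m^2 / s

Checking each option against m^2 / s:
  A. kg/(m·s): ✗ does not match
  B. m²/s²: ✗ does not match
  C. m²/s: ✓ matches
  D. Pa·s: ✗ does not match
  E. m/s: ✗ does not match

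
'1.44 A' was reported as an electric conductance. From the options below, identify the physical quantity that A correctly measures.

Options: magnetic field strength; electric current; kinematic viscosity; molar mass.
electric current

electric conductance should have units dimensionally equivalent to A^2 * s^3 / (kg * m^2) (e.g. S).
The given unit 'A' reduces to A. Of the listed options, that is the dimensionality of electric current.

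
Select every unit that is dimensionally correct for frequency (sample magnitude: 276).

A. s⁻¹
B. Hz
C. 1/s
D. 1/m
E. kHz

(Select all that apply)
A, B, C, E

frequency has SI base units: 1 / s

Checking each option against 1 / s:
  A. s⁻¹: ✓ matches
  B. Hz: ✓ matches
  C. 1/s: ✓ matches
  D. 1/m: ✗ does not match
  E. kHz: ✓ matches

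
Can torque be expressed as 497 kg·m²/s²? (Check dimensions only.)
Yes

torque has SI base units: kg * m^2 / s^2
kg·m²/s² reduces to the same SI base units, so it is a valid unit for torque.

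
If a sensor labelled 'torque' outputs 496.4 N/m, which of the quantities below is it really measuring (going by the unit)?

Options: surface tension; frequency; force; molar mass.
surface tension

torque should have units dimensionally equivalent to kg * m^2 / s^2 (e.g. N·m).
The given unit 'N/m' reduces to kg / s^2. Of the listed options, that is the dimensionality of surface tension.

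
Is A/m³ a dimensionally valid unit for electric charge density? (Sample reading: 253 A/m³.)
No

electric charge density has SI base units: A * s / m^3
A/m³ does NOT reduce to A * s / m^3; a valid unit for electric charge density would be e.g. C/m³.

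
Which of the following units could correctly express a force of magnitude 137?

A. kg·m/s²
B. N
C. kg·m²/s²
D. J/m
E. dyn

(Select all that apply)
A, B, D, E

force has SI base units: kg * m / s^2

Checking each option against kg * m / s^2:
  A. kg·m/s²: ✓ matches
  B. N: ✓ matches
  C. kg·m²/s²: ✗ does not match
  D. J/m: ✓ matches
  E. dyn: ✓ matches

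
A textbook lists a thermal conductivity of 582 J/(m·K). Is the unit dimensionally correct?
No

thermal conductivity has SI base units: kg * m / (s^3 * K)
J/(m·K) does NOT reduce to kg * m / (s^3 * K); a valid unit for thermal conductivity would be e.g. W/(m·K).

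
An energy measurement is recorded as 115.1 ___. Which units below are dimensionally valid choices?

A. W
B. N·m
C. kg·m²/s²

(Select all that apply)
B, C

energy has SI base units: kg * m^2 / s^2

Checking each option against kg * m^2 / s^2:
  A. W: ✗ does not match
  B. N·m: ✓ matches
  C. kg·m²/s²: ✓ matches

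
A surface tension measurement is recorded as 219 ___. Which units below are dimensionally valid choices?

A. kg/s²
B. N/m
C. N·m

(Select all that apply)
A, B

surface tension has SI base units: kg / s^2

Checking each option against kg / s^2:
  A. kg/s²: ✓ matches
  B. N/m: ✓ matches
  C. N·m: ✗ does not match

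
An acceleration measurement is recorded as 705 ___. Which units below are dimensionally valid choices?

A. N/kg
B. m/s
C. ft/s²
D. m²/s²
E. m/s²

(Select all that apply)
A, C, E

acceleration has SI base units: m / s^2

Checking each option against m / s^2:
  A. N/kg: ✓ matches
  B. m/s: ✗ does not match
  C. ft/s²: ✓ matches
  D. m²/s²: ✗ does not match
  E. m/s²: ✓ matches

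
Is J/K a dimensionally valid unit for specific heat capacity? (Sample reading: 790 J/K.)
No

specific heat capacity has SI base units: m^2 / (s^2 * K)
J/K does NOT reduce to m^2 / (s^2 * K); a valid unit for specific heat capacity would be e.g. J/(kg·K).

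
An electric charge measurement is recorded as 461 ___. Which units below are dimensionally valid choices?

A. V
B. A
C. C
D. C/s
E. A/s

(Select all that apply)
C

electric charge has SI base units: A * s

Checking each option against A * s:
  A. V: ✗ does not match
  B. A: ✗ does not match
  C. C: ✓ matches
  D. C/s: ✗ does not match
  E. A/s: ✗ does not match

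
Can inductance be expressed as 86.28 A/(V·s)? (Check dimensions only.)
No

inductance has SI base units: kg * m^2 / (A^2 * s^2)
A/(V·s) does NOT reduce to kg * m^2 / (A^2 * s^2); a valid unit for inductance would be e.g. H.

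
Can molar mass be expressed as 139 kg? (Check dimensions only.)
No

molar mass has SI base units: kg / mol
kg does NOT reduce to kg / mol; a valid unit for molar mass would be e.g. kg/mol.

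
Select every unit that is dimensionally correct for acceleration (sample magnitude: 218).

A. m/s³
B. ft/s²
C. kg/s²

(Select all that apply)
B

acceleration has SI base units: m / s^2

Checking each option against m / s^2:
  A. m/s³: ✗ does not match
  B. ft/s²: ✓ matches
  C. kg/s²: ✗ does not match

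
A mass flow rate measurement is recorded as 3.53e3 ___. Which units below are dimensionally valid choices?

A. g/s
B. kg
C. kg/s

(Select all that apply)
A, C

mass flow rate has SI base units: kg / s

Checking each option against kg / s:
  A. g/s: ✓ matches
  B. kg: ✗ does not match
  C. kg/s: ✓ matches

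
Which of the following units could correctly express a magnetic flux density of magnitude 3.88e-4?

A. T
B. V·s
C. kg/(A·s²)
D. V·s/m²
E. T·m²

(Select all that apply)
A, C, D

magnetic flux density has SI base units: kg / (A * s^2)

Checking each option against kg / (A * s^2):
  A. T: ✓ matches
  B. V·s: ✗ does not match
  C. kg/(A·s²): ✓ matches
  D. V·s/m²: ✓ matches
  E. T·m²: ✗ does not match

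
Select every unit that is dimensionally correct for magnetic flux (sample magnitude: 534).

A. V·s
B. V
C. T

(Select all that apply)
A

magnetic flux has SI base units: kg * m^2 / (A * s^2)

Checking each option against kg * m^2 / (A * s^2):
  A. V·s: ✓ matches
  B. V: ✗ does not match
  C. T: ✗ does not match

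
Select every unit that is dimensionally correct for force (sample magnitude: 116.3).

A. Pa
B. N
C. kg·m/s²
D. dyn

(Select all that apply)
B, C, D

force has SI base units: kg * m / s^2

Checking each option against kg * m / s^2:
  A. Pa: ✗ does not match
  B. N: ✓ matches
  C. kg·m/s²: ✓ matches
  D. dyn: ✓ matches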